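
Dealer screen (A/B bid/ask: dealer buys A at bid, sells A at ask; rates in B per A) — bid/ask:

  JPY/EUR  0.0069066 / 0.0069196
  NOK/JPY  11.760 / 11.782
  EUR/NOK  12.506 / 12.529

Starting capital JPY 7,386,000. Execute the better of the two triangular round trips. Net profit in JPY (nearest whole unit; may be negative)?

Net profit: JPY 116,385

Best loop JPY → EUR → NOK → JPY:
JPY 7,386,000 × 0.0069066 (sell JPY at bid) = EUR 51,012.15
EUR 51,012.15 × 12.506 (sell EUR at bid) = NOK 637,957.92
NOK 637,957.92 × 11.760 (sell NOK at bid) = JPY 7,502,385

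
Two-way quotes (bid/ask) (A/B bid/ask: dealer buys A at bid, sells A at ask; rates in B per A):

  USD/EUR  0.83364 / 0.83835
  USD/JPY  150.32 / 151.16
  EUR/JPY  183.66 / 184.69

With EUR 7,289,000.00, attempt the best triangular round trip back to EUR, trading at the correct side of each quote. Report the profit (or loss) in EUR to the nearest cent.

Best loop EUR → JPY → USD → EUR:
EUR 7,289,000.00 × 183.66 (sell EUR at bid) = JPY 1,338,697,740
JPY 1,338,697,740 ÷ 151.16 (buy USD at ask) = USD 8,856,163.93
USD 8,856,163.93 × 0.83364 (sell USD at bid) = EUR 7,382,852.50

Net profit: EUR 93,852.50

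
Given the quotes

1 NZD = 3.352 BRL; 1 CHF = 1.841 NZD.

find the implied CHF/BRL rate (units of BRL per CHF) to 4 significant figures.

CHF/BRL = 6.171

1 CHF × 1.841 = 1.841 NZD
1.841 NZD × 3.352 = 6.17103 BRL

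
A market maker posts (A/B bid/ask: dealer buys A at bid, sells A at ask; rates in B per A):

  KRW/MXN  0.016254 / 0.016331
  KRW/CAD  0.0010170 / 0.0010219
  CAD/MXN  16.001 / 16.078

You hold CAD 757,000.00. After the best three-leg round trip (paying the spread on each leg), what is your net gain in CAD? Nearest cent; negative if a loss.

Best loop CAD → MXN → KRW → CAD:
CAD 757,000.00 × 16.001 (sell CAD at bid) = MXN 12,112,757.00
MXN 12,112,757.00 ÷ 0.016331 (buy KRW at ask) = KRW 741,703,325
KRW 741,703,325 × 0.0010170 (sell KRW at bid) = CAD 754,312.28

Net result: CAD -2,687.72 (no profitable arbitrage after spreads)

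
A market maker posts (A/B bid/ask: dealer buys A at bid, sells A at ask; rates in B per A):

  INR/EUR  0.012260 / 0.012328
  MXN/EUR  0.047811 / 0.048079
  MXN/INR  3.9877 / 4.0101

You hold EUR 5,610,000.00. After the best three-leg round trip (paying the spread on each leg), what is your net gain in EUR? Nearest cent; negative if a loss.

Best loop EUR → MXN → INR → EUR:
EUR 5,610,000.00 ÷ 0.048079 (buy MXN at ask) = MXN 116,682,959.30
MXN 116,682,959.30 × 3.9877 (sell MXN at bid) = INR 465,296,636.79
INR 465,296,636.79 × 0.012260 (sell INR at bid) = EUR 5,704,536.77

Net profit: EUR 94,536.77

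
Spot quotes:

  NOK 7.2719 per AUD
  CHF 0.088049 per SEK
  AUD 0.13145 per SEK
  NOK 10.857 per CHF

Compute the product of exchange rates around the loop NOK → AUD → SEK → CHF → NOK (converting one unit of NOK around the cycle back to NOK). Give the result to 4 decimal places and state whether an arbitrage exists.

Around NOK → AUD → SEK → CHF → NOK: 1 ÷ 7.2719 ÷ 0.13145 × 0.088049 × 10.857 = 1.000059
Product ≈ 1 (deviation 0.006%, within rounding noise).

1.0001 (no arbitrage)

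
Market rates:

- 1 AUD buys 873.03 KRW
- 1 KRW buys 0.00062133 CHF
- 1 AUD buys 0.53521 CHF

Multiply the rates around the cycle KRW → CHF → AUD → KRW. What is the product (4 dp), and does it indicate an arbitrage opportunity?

Around KRW → CHF → AUD → KRW: 1 × 0.00062133 ÷ 0.53521 × 873.03 = 1.013508
Product > 1; profitable direction is KRW → CHF → AUD → KRW.

1.0135 (arbitrage exists)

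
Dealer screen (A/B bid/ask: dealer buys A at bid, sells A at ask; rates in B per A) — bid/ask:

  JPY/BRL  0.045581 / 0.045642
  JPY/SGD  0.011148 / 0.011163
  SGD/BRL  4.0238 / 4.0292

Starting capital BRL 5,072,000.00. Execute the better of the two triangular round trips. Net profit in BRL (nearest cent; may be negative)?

Net profit: BRL 68,002.66

Best loop BRL → SGD → JPY → BRL:
BRL 5,072,000.00 ÷ 4.0292 (buy SGD at ask) = SGD 1,258,810.68
SGD 1,258,810.68 ÷ 0.011163 (buy JPY at ask) = JPY 112,766,343
JPY 112,766,343 × 0.045581 (sell JPY at bid) = BRL 5,140,002.66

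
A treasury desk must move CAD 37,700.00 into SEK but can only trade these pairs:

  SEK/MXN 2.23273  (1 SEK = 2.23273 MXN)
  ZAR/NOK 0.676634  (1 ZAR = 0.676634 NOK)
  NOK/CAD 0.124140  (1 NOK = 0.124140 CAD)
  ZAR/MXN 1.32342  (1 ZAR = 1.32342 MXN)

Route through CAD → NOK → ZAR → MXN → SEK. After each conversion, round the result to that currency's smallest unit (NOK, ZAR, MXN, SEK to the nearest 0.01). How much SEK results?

SEK 266,034.08

CAD 37,700.00 ÷ 0.124140 = NOK 303,689.38
NOK 303,689.38 ÷ 0.676634 = ZAR 448,823.71
ZAR 448,823.71 × 1.32342 = MXN 593,982.27
MXN 593,982.27 ÷ 2.23273 = SEK 266,034.08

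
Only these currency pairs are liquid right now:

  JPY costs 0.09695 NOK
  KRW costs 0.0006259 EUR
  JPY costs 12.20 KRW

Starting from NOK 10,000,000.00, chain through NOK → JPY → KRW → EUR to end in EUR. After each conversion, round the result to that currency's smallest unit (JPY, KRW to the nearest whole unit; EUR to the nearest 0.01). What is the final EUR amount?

NOK 10,000,000.00 ÷ 0.09695 = JPY 103,145,952
JPY 103,145,952 × 12.20 = KRW 1,258,380,614
KRW 1,258,380,614 × 0.0006259 = EUR 787,620.43

EUR 787,620.43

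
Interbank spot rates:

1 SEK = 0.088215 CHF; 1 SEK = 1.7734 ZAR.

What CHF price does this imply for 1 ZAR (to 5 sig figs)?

1 ZAR ÷ 1.7734 = 0.563889 SEK
0.563889 SEK × 0.088215 = 0.0497434 CHF

ZAR/CHF = 0.049743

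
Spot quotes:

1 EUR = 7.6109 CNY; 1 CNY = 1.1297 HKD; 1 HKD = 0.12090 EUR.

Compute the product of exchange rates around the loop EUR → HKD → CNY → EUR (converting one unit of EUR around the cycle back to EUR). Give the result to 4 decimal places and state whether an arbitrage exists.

0.9620 (arbitrage exists)

Around EUR → HKD → CNY → EUR: 1 ÷ 0.12090 ÷ 1.1297 ÷ 7.6109 = 0.961999
Product < 1; profitable direction is EUR → CNY → HKD → EUR.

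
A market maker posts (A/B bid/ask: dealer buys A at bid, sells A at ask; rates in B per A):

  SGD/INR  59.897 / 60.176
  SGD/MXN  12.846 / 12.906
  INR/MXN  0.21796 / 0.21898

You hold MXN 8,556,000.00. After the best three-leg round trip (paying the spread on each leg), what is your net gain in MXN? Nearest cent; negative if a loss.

Best loop MXN → SGD → INR → MXN:
MXN 8,556,000.00 ÷ 12.906 (buy SGD at ask) = SGD 662,947.47
SGD 662,947.47 × 59.897 (sell SGD at bid) = INR 39,708,564.39
INR 39,708,564.39 × 0.21796 (sell INR at bid) = MXN 8,654,878.69

Net profit: MXN 98,878.69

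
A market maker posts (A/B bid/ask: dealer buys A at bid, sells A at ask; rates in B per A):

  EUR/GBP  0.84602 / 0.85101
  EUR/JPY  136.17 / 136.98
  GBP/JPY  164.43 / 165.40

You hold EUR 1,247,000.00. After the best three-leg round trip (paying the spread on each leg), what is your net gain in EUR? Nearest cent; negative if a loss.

Net profit: EUR 19,400.22

Best loop EUR → GBP → JPY → EUR:
EUR 1,247,000.00 × 0.84602 (sell EUR at bid) = GBP 1,054,986.94
GBP 1,054,986.94 × 164.43 (sell GBP at bid) = JPY 173,471,503
JPY 173,471,503 ÷ 136.98 (buy EUR at ask) = EUR 1,266,400.22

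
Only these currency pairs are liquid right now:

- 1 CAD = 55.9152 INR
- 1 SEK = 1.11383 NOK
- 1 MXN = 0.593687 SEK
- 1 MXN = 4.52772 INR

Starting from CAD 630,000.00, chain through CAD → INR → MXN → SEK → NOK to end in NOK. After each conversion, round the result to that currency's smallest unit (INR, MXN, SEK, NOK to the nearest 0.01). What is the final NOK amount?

NOK 5,144,786.07

CAD 630,000.00 × 55.9152 = INR 35,226,576.00
INR 35,226,576.00 ÷ 4.52772 = MXN 7,780,201.96
MXN 7,780,201.96 × 0.593687 = SEK 4,619,004.76
SEK 4,619,004.76 × 1.11383 = NOK 5,144,786.07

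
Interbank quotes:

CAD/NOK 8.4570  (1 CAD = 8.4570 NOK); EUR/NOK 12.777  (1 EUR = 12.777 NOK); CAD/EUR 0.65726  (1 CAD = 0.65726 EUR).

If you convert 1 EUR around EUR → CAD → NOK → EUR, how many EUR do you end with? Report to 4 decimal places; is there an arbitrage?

1.0070 (arbitrage exists)

Around EUR → CAD → NOK → EUR: 1 ÷ 0.65726 × 8.4570 ÷ 12.777 = 1.007048
Product > 1; profitable direction is EUR → CAD → NOK → EUR.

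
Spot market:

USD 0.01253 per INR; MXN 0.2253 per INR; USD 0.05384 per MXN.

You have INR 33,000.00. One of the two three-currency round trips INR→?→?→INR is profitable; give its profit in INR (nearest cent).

Profit: INR 1,087.78

Profitable loop is INR → USD → MXN → INR:
INR 33,000.00 × 0.01253 = USD 413.49
USD 413.49 ÷ 0.05384 = MXN 7,679.98
MXN 7,679.98 ÷ 0.2253 = INR 34,087.78
Profit = INR 34,087.78 − INR 33,000.00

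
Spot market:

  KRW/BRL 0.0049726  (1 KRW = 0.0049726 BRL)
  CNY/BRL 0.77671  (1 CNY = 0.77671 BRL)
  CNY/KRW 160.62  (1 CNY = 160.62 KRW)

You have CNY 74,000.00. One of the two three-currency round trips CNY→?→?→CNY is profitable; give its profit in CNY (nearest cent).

Profitable loop is CNY → KRW → BRL → CNY:
CNY 74,000.00 × 160.62 = KRW 11,885,880
KRW 11,885,880 × 0.0049726 = BRL 59,103.73
BRL 59,103.73 ÷ 0.77671 = CNY 76,094.97
Profit = CNY 76,094.97 − CNY 74,000.00

Profit: CNY 2,094.97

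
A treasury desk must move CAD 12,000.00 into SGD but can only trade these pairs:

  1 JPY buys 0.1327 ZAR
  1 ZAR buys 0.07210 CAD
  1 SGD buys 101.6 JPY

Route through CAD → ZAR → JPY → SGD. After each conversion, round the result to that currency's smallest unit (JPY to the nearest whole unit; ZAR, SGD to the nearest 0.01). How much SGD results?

CAD 12,000.00 ÷ 0.07210 = ZAR 166,435.51
ZAR 166,435.51 ÷ 0.1327 = JPY 1,254,224
JPY 1,254,224 ÷ 101.6 = SGD 12,344.72

SGD 12,344.72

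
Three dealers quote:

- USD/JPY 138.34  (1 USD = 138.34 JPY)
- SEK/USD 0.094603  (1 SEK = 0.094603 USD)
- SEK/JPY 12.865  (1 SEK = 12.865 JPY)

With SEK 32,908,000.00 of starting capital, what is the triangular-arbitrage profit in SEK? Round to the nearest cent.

Profitable loop is SEK → USD → JPY → SEK:
SEK 32,908,000.00 × 0.094603 = USD 3,113,195.52
USD 3,113,195.52 × 138.34 = JPY 430,679,469
JPY 430,679,469 ÷ 12.865 = SEK 33,476,833.95
Profit = SEK 33,476,833.95 − SEK 32,908,000.00

Profit: SEK 568,833.95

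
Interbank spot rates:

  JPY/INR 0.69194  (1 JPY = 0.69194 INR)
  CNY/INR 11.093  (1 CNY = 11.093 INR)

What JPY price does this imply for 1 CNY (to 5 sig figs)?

CNY/JPY = 16.032

1 CNY × 11.093 = 11.093 INR
11.093 INR ÷ 0.69194 = 16.0317 JPY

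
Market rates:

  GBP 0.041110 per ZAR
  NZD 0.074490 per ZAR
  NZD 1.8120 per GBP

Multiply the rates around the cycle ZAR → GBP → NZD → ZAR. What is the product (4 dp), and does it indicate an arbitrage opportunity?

Around ZAR → GBP → NZD → ZAR: 1 × 0.041110 × 1.8120 ÷ 0.074490 = 1.000018
Product ≈ 1 (deviation 0.002%, within rounding noise).

1.0000 (no arbitrage)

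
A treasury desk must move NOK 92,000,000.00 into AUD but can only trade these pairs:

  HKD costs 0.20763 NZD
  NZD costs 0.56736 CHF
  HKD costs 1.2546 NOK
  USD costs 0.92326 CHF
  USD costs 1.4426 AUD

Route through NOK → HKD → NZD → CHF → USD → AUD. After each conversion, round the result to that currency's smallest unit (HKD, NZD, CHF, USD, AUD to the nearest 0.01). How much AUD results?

AUD 13,497,497.93

NOK 92,000,000.00 ÷ 1.2546 = HKD 73,330,145.07
HKD 73,330,145.07 × 0.20763 = NZD 15,225,538.02
NZD 15,225,538.02 × 0.56736 = CHF 8,638,361.25
CHF 8,638,361.25 ÷ 0.92326 = USD 9,356,369.01
USD 9,356,369.01 × 1.4426 = AUD 13,497,497.93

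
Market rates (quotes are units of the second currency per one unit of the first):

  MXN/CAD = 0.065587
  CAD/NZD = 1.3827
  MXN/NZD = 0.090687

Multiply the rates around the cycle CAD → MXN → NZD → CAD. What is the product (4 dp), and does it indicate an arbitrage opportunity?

Around CAD → MXN → NZD → CAD: 1 ÷ 0.065587 × 0.090687 ÷ 1.3827 = 0.999998
Product ≈ 1 (deviation 0.000%, within rounding noise).

1.0000 (no arbitrage)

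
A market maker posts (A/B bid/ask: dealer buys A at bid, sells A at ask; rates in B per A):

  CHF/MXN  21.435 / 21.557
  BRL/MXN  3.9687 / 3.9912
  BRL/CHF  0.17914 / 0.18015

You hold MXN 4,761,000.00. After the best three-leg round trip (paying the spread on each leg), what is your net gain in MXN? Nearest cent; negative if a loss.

Best loop MXN → CHF → BRL → MXN:
MXN 4,761,000.00 ÷ 21.557 (buy CHF at ask) = CHF 220,856.33
CHF 220,856.33 ÷ 0.18015 (buy BRL at ask) = BRL 1,225,958.00
BRL 1,225,958.00 × 3.9687 (sell BRL at bid) = MXN 4,865,459.53

Net profit: MXN 104,459.53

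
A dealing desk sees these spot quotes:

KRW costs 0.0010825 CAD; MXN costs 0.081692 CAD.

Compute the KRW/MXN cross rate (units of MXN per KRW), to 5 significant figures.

KRW/MXN = 0.013251

1 KRW × 0.0010825 = 0.0010825 CAD
0.0010825 CAD ÷ 0.081692 = 0.013251 MXN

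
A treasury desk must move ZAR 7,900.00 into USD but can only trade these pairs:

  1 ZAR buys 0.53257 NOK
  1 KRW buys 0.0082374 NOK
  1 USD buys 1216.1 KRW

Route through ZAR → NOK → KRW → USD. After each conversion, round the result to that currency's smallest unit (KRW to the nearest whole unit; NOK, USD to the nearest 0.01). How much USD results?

USD 420.00

ZAR 7,900.00 × 0.53257 = NOK 4,207.30
NOK 4,207.30 ÷ 0.0082374 = KRW 510,756
KRW 510,756 ÷ 1216.1 = USD 420.00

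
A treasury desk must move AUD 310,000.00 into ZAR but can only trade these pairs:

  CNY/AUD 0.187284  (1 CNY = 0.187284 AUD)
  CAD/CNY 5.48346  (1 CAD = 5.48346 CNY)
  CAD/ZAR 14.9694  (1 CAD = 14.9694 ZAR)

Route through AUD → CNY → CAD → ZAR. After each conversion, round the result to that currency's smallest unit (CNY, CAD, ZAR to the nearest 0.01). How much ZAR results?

AUD 310,000.00 ÷ 0.187284 = CNY 1,655,240.17
CNY 1,655,240.17 ÷ 5.48346 = CAD 301,860.54
CAD 301,860.54 × 14.9694 = ZAR 4,518,671.17

ZAR 4,518,671.17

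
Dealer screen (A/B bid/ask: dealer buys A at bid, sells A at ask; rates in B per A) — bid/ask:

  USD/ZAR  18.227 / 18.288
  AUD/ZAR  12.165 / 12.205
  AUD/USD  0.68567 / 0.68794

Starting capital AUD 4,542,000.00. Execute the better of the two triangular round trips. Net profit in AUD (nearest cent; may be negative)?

Best loop AUD → USD → ZAR → AUD:
AUD 4,542,000.00 × 0.68567 (sell AUD at bid) = USD 3,114,313.14
USD 3,114,313.14 × 18.227 (sell USD at bid) = ZAR 56,764,585.60
ZAR 56,764,585.60 ÷ 12.205 (buy AUD at ask) = AUD 4,650,928.77

Net profit: AUD 108,928.77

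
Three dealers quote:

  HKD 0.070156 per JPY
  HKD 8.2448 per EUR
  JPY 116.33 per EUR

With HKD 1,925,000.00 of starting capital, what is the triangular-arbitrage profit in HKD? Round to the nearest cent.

Profit: HKD 19,707.60

Profitable loop is HKD → JPY → EUR → HKD:
HKD 1,925,000.00 ÷ 0.070156 = JPY 27,438,851
JPY 27,438,851 ÷ 116.33 = EUR 235,870.80
EUR 235,870.80 × 8.2448 = HKD 1,944,707.60
Profit = HKD 1,944,707.60 − HKD 1,925,000.00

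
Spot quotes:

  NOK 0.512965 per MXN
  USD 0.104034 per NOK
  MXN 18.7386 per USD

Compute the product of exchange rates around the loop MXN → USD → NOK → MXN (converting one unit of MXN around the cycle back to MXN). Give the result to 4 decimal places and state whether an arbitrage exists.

Around MXN → USD → NOK → MXN: 1 ÷ 18.7386 ÷ 0.104034 ÷ 0.512965 = 1.000000
Product ≈ 1 (deviation 0.000%, within rounding noise).

1.0000 (no arbitrage)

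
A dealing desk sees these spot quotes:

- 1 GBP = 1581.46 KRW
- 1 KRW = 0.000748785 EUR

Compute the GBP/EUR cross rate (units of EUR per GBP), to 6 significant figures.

GBP/EUR = 1.18417

1 GBP × 1581.46 = 1581.46 KRW
1581.46 KRW × 0.000748785 = 1.18417 EUR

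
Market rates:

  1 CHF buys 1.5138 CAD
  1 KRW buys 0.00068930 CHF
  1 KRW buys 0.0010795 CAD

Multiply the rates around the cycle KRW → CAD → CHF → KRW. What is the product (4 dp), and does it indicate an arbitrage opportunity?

Around KRW → CAD → CHF → KRW: 1 × 0.0010795 ÷ 1.5138 ÷ 0.00068930 = 1.034537
Product > 1; profitable direction is KRW → CAD → CHF → KRW.

1.0345 (arbitrage exists)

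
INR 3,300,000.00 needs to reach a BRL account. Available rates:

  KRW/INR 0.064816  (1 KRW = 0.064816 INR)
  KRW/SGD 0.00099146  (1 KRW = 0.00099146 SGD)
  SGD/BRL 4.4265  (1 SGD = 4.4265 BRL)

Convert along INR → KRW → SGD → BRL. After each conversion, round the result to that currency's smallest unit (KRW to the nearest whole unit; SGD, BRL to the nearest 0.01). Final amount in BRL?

BRL 223,443.30

INR 3,300,000.00 ÷ 0.064816 = KRW 50,913,355
KRW 50,913,355 × 0.00099146 = SGD 50,478.55
SGD 50,478.55 × 4.4265 = BRL 223,443.30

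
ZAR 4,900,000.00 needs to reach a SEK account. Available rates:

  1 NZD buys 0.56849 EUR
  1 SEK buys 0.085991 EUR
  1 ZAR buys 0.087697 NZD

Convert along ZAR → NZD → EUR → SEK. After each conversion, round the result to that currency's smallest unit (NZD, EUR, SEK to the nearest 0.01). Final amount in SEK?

SEK 2,840,865.32

ZAR 4,900,000.00 × 0.087697 = NZD 429,715.30
NZD 429,715.30 × 0.56849 = EUR 244,288.85
EUR 244,288.85 ÷ 0.085991 = SEK 2,840,865.32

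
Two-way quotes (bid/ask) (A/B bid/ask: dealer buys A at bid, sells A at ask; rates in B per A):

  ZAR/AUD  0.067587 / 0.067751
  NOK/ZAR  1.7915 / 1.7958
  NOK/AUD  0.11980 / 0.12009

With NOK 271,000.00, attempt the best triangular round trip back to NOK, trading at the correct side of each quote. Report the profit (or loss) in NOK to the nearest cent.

Net profit: NOK 2,238.84

Best loop NOK → ZAR → AUD → NOK:
NOK 271,000.00 × 1.7915 (sell NOK at bid) = ZAR 485,496.50
ZAR 485,496.50 × 0.067587 (sell ZAR at bid) = AUD 32,813.25
AUD 32,813.25 ÷ 0.12009 (buy NOK at ask) = NOK 273,238.84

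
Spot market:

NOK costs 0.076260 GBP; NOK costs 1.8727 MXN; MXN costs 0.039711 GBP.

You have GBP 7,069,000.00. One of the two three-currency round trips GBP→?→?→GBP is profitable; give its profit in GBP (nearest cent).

Profit: GBP 179,960.75

Profitable loop is GBP → MXN → NOK → GBP:
GBP 7,069,000.00 ÷ 0.039711 = MXN 178,011,130.42
MXN 178,011,130.42 ÷ 1.8727 = NOK 95,055,871.42
NOK 95,055,871.42 × 0.076260 = GBP 7,248,960.75
Profit = GBP 7,248,960.75 − GBP 7,069,000.00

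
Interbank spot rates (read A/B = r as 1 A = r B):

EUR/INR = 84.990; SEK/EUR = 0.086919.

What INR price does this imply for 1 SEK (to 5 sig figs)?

SEK/INR = 7.3872

1 SEK × 0.086919 = 0.086919 EUR
0.086919 EUR × 84.990 = 7.38725 INR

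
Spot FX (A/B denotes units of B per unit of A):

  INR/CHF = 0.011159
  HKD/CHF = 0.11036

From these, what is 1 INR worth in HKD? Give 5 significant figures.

1 INR × 0.011159 = 0.011159 CHF
0.011159 CHF ÷ 0.11036 = 0.101115 HKD

INR/HKD = 0.10111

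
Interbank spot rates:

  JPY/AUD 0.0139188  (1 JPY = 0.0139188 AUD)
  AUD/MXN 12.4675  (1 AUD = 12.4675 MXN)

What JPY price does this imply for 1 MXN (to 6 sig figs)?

MXN/JPY = 5.76260

1 MXN ÷ 12.4675 = 0.0802085 AUD
0.0802085 AUD ÷ 0.0139188 = 5.7626 JPY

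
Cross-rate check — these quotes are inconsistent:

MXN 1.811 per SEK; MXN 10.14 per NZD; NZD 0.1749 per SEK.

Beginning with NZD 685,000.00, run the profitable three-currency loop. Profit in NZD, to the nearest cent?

Profitable loop is NZD → SEK → MXN → NZD:
NZD 685,000.00 ÷ 0.1749 = SEK 3,916,523.73
SEK 3,916,523.73 × 1.811 = MXN 7,092,824.47
MXN 7,092,824.47 ÷ 10.14 = NZD 699,489.59
Profit = NZD 699,489.59 − NZD 685,000.00

Profit: NZD 14,489.59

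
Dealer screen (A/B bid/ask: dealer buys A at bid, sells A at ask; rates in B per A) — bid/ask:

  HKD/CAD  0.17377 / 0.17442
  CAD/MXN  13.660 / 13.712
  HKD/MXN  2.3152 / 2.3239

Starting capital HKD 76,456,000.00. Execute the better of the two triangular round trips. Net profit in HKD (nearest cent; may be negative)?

Net profit: HKD 1,638,354.14

Best loop HKD → CAD → MXN → HKD:
HKD 76,456,000.00 × 0.17377 (sell HKD at bid) = CAD 13,285,759.12
CAD 13,285,759.12 × 13.660 (sell CAD at bid) = MXN 181,483,469.58
MXN 181,483,469.58 ÷ 2.3239 (buy HKD at ask) = HKD 78,094,354.14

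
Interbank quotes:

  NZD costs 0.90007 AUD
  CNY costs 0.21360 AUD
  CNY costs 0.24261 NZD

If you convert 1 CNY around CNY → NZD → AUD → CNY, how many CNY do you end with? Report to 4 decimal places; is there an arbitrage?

1.0223 (arbitrage exists)

Around CNY → NZD → AUD → CNY: 1 × 0.24261 × 0.90007 ÷ 0.21360 = 1.022313
Product > 1; profitable direction is CNY → NZD → AUD → CNY.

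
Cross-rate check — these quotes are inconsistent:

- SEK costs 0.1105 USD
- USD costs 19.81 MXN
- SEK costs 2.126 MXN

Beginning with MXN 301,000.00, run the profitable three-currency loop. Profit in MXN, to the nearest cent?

Profitable loop is MXN → SEK → USD → MXN:
MXN 301,000.00 ÷ 2.126 = SEK 141,580.43
SEK 141,580.43 × 0.1105 = USD 15,644.64
USD 15,644.64 × 19.81 = MXN 309,920.28
Profit = MXN 309,920.28 − MXN 301,000.00

Profit: MXN 8,920.28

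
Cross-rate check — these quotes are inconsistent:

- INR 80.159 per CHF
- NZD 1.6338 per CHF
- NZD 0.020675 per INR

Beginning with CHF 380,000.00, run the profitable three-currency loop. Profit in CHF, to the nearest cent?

Profitable loop is CHF → INR → NZD → CHF:
CHF 380,000.00 × 80.159 = INR 30,460,420.00
INR 30,460,420.00 × 0.020675 = NZD 629,769.18
NZD 629,769.18 ÷ 1.6338 = CHF 385,462.84
Profit = CHF 385,462.84 − CHF 380,000.00

Profit: CHF 5,462.84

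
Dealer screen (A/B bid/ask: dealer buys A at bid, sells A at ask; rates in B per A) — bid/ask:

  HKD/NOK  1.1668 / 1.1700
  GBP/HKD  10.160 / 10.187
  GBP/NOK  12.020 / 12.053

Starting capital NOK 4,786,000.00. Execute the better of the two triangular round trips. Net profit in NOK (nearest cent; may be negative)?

Best loop NOK → HKD → GBP → NOK:
NOK 4,786,000.00 ÷ 1.1700 (buy HKD at ask) = HKD 4,090,598.29
HKD 4,090,598.29 ÷ 10.187 (buy GBP at ask) = GBP 401,550.83
GBP 401,550.83 × 12.020 (sell GBP at bid) = NOK 4,826,640.96

Net profit: NOK 40,640.96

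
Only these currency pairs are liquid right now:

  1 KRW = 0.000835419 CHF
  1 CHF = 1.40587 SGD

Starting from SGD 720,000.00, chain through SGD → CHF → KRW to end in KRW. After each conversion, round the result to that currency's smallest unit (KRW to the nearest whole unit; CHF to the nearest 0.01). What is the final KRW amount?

SGD 720,000.00 ÷ 1.40587 = CHF 512,138.39
CHF 512,138.39 ÷ 0.000835419 = KRW 613,031,772

KRW 613,031,772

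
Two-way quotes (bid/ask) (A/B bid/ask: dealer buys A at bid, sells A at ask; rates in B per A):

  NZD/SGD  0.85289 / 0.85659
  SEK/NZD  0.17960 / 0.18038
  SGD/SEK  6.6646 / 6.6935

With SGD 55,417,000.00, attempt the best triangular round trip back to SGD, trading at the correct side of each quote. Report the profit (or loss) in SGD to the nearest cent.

Best loop SGD → SEK → NZD → SGD:
SGD 55,417,000.00 × 6.6646 (sell SGD at bid) = SEK 369,332,138.20
SEK 369,332,138.20 × 0.17960 (sell SEK at bid) = NZD 66,332,052.02
NZD 66,332,052.02 × 0.85289 (sell NZD at bid) = SGD 56,573,943.85

Net profit: SGD 1,156,943.85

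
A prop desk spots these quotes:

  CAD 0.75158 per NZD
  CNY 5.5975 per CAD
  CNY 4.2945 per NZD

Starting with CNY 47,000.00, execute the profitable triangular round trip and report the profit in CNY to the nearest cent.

Profit: CNY 977.89

Profitable loop is CNY → CAD → NZD → CNY:
CNY 47,000.00 ÷ 5.5975 = CAD 8,396.61
CAD 8,396.61 ÷ 0.75158 = NZD 11,171.94
NZD 11,171.94 × 4.2945 = CNY 47,977.89
Profit = CNY 47,977.89 − CNY 47,000.00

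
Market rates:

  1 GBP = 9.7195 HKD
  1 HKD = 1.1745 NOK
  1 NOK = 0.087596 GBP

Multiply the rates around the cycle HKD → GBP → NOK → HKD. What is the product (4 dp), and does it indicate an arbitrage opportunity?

Around HKD → GBP → NOK → HKD: 1 ÷ 9.7195 ÷ 0.087596 ÷ 1.1745 = 1.000043
Product ≈ 1 (deviation 0.004%, within rounding noise).

1.0000 (no arbitrage)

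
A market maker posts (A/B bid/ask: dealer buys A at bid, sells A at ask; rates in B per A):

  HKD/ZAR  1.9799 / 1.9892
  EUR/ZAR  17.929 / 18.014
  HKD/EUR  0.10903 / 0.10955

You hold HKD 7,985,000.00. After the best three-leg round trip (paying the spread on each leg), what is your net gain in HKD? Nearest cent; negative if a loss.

Best loop HKD → ZAR → EUR → HKD:
HKD 7,985,000.00 × 1.9799 (sell HKD at bid) = ZAR 15,809,501.50
ZAR 15,809,501.50 ÷ 18.014 (buy EUR at ask) = EUR 877,623.04
EUR 877,623.04 ÷ 0.10955 (buy HKD at ask) = HKD 8,011,164.25

Net profit: HKD 26,164.25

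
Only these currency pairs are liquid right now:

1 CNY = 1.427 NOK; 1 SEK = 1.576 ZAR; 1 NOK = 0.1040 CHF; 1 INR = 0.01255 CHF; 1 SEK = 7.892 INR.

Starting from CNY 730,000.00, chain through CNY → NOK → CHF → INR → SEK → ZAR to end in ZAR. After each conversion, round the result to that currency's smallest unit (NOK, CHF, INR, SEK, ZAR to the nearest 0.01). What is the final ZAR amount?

ZAR 1,723,874.25

CNY 730,000.00 × 1.427 = NOK 1,041,710.00
NOK 1,041,710.00 × 0.1040 = CHF 108,337.84
CHF 108,337.84 ÷ 0.01255 = INR 8,632,497.21
INR 8,632,497.21 ÷ 7.892 = SEK 1,093,828.84
SEK 1,093,828.84 × 1.576 = ZAR 1,723,874.25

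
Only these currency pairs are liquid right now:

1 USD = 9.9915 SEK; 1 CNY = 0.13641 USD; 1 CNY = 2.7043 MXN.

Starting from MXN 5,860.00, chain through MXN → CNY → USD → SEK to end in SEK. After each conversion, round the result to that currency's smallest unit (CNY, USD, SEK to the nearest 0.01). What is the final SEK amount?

MXN 5,860.00 ÷ 2.7043 = CNY 2,166.92
CNY 2,166.92 × 0.13641 = USD 295.59
USD 295.59 × 9.9915 = SEK 2,953.39

SEK 2,953.39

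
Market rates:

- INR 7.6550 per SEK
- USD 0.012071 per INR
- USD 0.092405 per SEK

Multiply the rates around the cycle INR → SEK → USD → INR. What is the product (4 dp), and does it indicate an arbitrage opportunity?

Around INR → SEK → USD → INR: 1 ÷ 7.6550 × 0.092405 ÷ 0.012071 = 1.000016
Product ≈ 1 (deviation 0.002%, within rounding noise).

1.0000 (no arbitrage)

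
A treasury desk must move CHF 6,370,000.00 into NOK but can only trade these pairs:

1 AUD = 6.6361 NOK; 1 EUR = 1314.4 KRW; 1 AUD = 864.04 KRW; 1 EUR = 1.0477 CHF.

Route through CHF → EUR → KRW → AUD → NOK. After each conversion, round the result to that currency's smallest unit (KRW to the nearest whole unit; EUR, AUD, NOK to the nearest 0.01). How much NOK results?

CHF 6,370,000.00 ÷ 1.0477 = EUR 6,079,984.73
EUR 6,079,984.73 × 1314.4 = KRW 7,991,531,929
KRW 7,991,531,929 ÷ 864.04 = AUD 9,249,030.06
AUD 9,249,030.06 × 6.6361 = NOK 61,377,488.38

NOK 61,377,488.38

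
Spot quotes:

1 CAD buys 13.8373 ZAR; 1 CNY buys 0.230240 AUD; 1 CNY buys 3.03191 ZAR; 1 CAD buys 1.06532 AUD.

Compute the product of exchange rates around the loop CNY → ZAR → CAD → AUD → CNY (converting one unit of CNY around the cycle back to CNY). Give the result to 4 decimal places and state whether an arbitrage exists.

1.0138 (arbitrage exists)

Around CNY → ZAR → CAD → AUD → CNY: 1 × 3.03191 ÷ 13.8373 × 1.06532 ÷ 0.230240 = 1.013828
Product > 1; profitable direction is CNY → ZAR → CAD → AUD → CNY.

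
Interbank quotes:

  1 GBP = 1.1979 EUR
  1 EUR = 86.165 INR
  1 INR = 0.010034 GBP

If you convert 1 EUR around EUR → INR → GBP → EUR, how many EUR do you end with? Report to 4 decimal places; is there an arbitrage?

Around EUR → INR → GBP → EUR: 1 × 86.165 × 0.010034 × 1.1979 = 1.035680
Product > 1; profitable direction is EUR → INR → GBP → EUR.

1.0357 (arbitrage exists)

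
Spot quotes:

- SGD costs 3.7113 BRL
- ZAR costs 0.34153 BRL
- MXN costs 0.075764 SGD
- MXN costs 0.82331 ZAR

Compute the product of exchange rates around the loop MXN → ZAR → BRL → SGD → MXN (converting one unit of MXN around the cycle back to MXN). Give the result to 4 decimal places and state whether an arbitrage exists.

1.0000 (no arbitrage)

Around MXN → ZAR → BRL → SGD → MXN: 1 × 0.82331 × 0.34153 ÷ 3.7113 ÷ 0.075764 = 1.000008
Product ≈ 1 (deviation 0.001%, within rounding noise).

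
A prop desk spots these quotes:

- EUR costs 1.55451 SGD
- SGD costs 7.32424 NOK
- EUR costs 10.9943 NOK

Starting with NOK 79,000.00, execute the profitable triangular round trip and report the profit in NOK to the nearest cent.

Profitable loop is NOK → EUR → SGD → NOK:
NOK 79,000.00 ÷ 10.9943 = EUR 7,185.54
EUR 7,185.54 × 1.55451 = SGD 11,170.00
SGD 11,170.00 × 7.32424 = NOK 81,811.73
Profit = NOK 81,811.73 − NOK 79,000.00

Profit: NOK 2,811.73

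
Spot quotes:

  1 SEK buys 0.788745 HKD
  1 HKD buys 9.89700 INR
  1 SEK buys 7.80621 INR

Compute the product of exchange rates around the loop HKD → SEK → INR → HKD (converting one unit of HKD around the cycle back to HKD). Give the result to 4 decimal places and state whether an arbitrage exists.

1.0000 (no arbitrage)

Around HKD → SEK → INR → HKD: 1 ÷ 0.788745 × 7.80621 ÷ 9.89700 = 1.000000
Product ≈ 1 (deviation 0.000%, within rounding noise).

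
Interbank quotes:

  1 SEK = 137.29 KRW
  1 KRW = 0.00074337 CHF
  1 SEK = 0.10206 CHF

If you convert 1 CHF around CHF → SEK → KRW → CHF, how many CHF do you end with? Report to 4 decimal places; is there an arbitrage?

1.0000 (no arbitrage)

Around CHF → SEK → KRW → CHF: 1 ÷ 0.10206 × 137.29 × 0.00074337 = 0.999973
Product ≈ 1 (deviation 0.003%, within rounding noise).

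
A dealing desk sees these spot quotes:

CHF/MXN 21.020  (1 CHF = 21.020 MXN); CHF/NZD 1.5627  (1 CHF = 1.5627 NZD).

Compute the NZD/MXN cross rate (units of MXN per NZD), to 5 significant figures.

1 NZD ÷ 1.5627 = 0.639918 CHF
0.639918 CHF × 21.020 = 13.4511 MXN

NZD/MXN = 13.451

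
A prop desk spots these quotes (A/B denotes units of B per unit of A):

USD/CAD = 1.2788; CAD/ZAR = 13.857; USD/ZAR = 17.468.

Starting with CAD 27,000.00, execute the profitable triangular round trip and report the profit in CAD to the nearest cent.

Profitable loop is CAD → ZAR → USD → CAD:
CAD 27,000.00 × 13.857 = ZAR 374,139.00
ZAR 374,139.00 ÷ 17.468 = USD 21,418.54
USD 21,418.54 × 1.2788 = CAD 27,390.02
Profit = CAD 27,390.02 − CAD 27,000.00

Profit: CAD 390.02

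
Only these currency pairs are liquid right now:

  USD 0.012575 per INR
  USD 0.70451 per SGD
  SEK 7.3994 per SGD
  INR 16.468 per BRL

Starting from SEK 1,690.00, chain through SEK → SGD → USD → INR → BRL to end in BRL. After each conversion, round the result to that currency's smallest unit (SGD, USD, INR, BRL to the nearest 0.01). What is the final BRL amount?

BRL 777.02

SEK 1,690.00 ÷ 7.3994 = SGD 228.40
SGD 228.40 × 0.70451 = USD 160.91
USD 160.91 ÷ 0.012575 = INR 12,796.02
INR 12,796.02 ÷ 16.468 = BRL 777.02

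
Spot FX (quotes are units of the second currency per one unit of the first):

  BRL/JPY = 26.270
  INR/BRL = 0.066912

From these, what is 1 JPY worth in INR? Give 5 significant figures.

1 JPY ÷ 26.270 = 0.0380662 BRL
0.0380662 BRL ÷ 0.066912 = 0.5689 INR

JPY/INR = 0.56890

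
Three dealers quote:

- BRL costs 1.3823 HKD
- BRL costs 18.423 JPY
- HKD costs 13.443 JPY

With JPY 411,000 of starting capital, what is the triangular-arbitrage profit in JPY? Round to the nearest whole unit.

Profit: JPY 3,553

Profitable loop is JPY → BRL → HKD → JPY:
JPY 411,000 ÷ 18.423 = BRL 22,309.07
BRL 22,309.07 × 1.3823 = HKD 30,837.83
HKD 30,837.83 × 13.443 = JPY 414,553
Profit = JPY 414,553 − JPY 411,000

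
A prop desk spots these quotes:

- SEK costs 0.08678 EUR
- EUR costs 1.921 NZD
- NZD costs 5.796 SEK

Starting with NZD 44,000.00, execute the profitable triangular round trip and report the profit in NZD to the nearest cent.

Profit: NZD 1,538.35

Profitable loop is NZD → EUR → SEK → NZD:
NZD 44,000.00 ÷ 1.921 = EUR 22,904.74
EUR 22,904.74 ÷ 0.08678 = SEK 263,940.28
SEK 263,940.28 ÷ 5.796 = NZD 45,538.35
Profit = NZD 45,538.35 − NZD 44,000.00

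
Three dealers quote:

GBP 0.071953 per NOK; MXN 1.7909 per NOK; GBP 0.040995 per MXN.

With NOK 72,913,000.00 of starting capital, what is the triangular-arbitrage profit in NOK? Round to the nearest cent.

Profitable loop is NOK → MXN → GBP → NOK:
NOK 72,913,000.00 × 1.7909 = MXN 130,579,891.70
MXN 130,579,891.70 × 0.040995 = GBP 5,353,122.66
GBP 5,353,122.66 ÷ 0.071953 = NOK 74,397,490.87
Profit = NOK 74,397,490.87 − NOK 72,913,000.00

Profit: NOK 1,484,490.87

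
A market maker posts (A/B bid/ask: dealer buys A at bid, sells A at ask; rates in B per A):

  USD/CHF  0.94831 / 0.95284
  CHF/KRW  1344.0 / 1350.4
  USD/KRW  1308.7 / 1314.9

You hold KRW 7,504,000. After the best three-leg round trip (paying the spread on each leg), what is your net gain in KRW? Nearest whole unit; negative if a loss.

Net profit: KRW 128,214

Best loop KRW → CHF → USD → KRW:
KRW 7,504,000 ÷ 1350.4 (buy CHF at ask) = CHF 5,556.87
CHF 5,556.87 ÷ 0.95284 (buy USD at ask) = USD 5,831.90
USD 5,831.90 × 1308.7 (sell USD at bid) = KRW 7,632,214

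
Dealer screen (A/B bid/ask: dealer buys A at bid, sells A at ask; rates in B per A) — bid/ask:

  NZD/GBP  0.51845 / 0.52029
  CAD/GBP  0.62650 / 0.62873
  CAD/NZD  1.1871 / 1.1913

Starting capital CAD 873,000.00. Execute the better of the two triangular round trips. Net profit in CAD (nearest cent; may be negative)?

Best loop CAD → GBP → NZD → CAD:
CAD 873,000.00 × 0.62650 (sell CAD at bid) = GBP 546,934.50
GBP 546,934.50 ÷ 0.52029 (buy NZD at ask) = NZD 1,051,210.86
NZD 1,051,210.86 ÷ 1.1913 (buy CAD at ask) = CAD 882,406.50

Net profit: CAD 9,406.50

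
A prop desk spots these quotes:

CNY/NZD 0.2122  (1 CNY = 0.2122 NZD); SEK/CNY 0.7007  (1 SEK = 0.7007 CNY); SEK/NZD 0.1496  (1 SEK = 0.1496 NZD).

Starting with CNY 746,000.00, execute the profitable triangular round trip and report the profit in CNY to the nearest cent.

Profitable loop is CNY → SEK → NZD → CNY:
CNY 746,000.00 ÷ 0.7007 = SEK 1,064,649.64
SEK 1,064,649.64 × 0.1496 = NZD 159,271.59
NZD 159,271.59 ÷ 0.2122 = CNY 750,572.98
Profit = CNY 750,572.98 − CNY 746,000.00

Profit: CNY 4,572.98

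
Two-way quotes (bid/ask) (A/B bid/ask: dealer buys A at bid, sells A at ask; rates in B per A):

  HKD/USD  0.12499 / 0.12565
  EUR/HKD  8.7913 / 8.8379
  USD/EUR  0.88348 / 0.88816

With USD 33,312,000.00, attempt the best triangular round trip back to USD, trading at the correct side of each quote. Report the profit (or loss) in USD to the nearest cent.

Best loop USD → HKD → EUR → USD:
USD 33,312,000.00 ÷ 0.12565 (buy HKD at ask) = HKD 265,117,389.57
HKD 265,117,389.57 ÷ 8.8379 (buy EUR at ask) = EUR 29,997,781.10
EUR 29,997,781.10 ÷ 0.88816 (buy USD at ask) = USD 33,775,199.40

Net profit: USD 463,199.40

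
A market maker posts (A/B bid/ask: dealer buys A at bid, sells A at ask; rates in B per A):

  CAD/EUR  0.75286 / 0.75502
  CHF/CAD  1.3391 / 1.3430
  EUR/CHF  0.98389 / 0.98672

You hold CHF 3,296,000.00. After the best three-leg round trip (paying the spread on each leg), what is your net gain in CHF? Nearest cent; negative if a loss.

Net result: CHF -1,732.94 (no profitable arbitrage after spreads)

Best loop CHF → EUR → CAD → CHF:
CHF 3,296,000.00 ÷ 0.98672 (buy EUR at ask) = EUR 3,340,359.98
EUR 3,340,359.98 ÷ 0.75502 (buy CAD at ask) = CAD 4,424,200.66
CAD 4,424,200.66 ÷ 1.3430 (buy CHF at ask) = CHF 3,294,267.06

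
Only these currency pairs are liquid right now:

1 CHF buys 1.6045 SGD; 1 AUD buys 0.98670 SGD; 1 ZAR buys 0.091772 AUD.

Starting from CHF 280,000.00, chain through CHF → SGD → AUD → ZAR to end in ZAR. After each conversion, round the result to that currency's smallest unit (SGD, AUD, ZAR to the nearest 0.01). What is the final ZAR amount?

CHF 280,000.00 × 1.6045 = SGD 449,260.00
SGD 449,260.00 ÷ 0.98670 = AUD 455,315.70
AUD 455,315.70 ÷ 0.091772 = ZAR 4,961,379.29

ZAR 4,961,379.29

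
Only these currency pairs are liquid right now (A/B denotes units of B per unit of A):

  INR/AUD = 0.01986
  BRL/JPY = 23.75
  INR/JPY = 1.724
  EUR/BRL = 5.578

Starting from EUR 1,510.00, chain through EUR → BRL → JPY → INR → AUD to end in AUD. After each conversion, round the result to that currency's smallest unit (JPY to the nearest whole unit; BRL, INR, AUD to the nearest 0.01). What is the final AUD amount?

EUR 1,510.00 × 5.578 = BRL 8,422.78
BRL 8,422.78 × 23.75 = JPY 200,041
JPY 200,041 ÷ 1.724 = INR 116,033.06
INR 116,033.06 × 0.01986 = AUD 2,304.42

AUD 2,304.42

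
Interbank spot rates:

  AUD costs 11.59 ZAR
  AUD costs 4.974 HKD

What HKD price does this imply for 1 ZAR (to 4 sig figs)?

ZAR/HKD = 0.4292

1 ZAR ÷ 11.59 = 0.0862813 AUD
0.0862813 AUD × 4.974 = 0.429163 HKD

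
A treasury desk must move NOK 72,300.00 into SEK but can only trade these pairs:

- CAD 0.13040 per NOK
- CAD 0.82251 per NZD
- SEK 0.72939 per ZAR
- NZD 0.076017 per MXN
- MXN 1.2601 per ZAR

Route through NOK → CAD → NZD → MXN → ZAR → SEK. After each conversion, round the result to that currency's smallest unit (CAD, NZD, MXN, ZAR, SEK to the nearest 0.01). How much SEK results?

NOK 72,300.00 × 0.13040 = CAD 9,427.92
CAD 9,427.92 ÷ 0.82251 = NZD 11,462.38
NZD 11,462.38 ÷ 0.076017 = MXN 150,787.06
MXN 150,787.06 ÷ 1.2601 = ZAR 119,662.77
ZAR 119,662.77 × 0.72939 = SEK 87,280.83

SEK 87,280.83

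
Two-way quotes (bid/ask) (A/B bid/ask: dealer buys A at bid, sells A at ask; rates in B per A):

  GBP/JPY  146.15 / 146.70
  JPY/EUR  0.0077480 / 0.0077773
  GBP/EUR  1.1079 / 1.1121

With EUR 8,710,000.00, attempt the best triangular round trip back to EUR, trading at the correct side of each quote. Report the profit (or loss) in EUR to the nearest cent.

Net profit: EUR 158,756.80

Best loop EUR → GBP → JPY → EUR:
EUR 8,710,000.00 ÷ 1.1121 (buy GBP at ask) = GBP 7,832,029.49
GBP 7,832,029.49 × 146.15 (sell GBP at bid) = JPY 1,144,651,111
JPY 1,144,651,111 × 0.0077480 (sell JPY at bid) = EUR 8,868,756.80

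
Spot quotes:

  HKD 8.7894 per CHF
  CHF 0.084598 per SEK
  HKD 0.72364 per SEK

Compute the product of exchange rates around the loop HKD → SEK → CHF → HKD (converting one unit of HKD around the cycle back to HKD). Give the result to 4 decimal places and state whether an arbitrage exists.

Around HKD → SEK → CHF → HKD: 1 ÷ 0.72364 × 0.084598 × 8.7894 = 1.027535
Product > 1; profitable direction is HKD → SEK → CHF → HKD.

1.0275 (arbitrage exists)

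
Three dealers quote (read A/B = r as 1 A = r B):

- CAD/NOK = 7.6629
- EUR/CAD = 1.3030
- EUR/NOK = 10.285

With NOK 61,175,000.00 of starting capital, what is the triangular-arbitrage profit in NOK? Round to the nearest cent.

Profitable loop is NOK → CAD → EUR → NOK:
NOK 61,175,000.00 ÷ 7.6629 = CAD 7,983,270.04
CAD 7,983,270.04 ÷ 1.3030 = EUR 6,126,838.10
EUR 6,126,838.10 × 10.285 = NOK 63,014,529.84
Profit = NOK 63,014,529.84 − NOK 61,175,000.00

Profit: NOK 1,839,529.84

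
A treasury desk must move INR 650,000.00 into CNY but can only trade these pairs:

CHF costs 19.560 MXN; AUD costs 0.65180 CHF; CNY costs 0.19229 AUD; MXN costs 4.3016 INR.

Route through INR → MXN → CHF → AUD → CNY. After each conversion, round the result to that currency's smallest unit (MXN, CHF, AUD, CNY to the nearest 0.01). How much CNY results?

CNY 61,637.21

INR 650,000.00 ÷ 4.3016 = MXN 151,106.56
MXN 151,106.56 ÷ 19.560 = CHF 7,725.28
CHF 7,725.28 ÷ 0.65180 = AUD 11,852.22
AUD 11,852.22 ÷ 0.19229 = CNY 61,637.21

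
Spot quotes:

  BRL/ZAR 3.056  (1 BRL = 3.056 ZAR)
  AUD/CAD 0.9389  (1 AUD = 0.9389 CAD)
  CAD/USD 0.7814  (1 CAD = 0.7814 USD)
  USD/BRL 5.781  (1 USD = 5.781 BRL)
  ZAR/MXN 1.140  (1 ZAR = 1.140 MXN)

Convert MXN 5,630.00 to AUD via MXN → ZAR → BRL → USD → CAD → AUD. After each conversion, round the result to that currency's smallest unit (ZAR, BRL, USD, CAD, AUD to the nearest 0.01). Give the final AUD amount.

MXN 5,630.00 ÷ 1.140 = ZAR 4,938.60
ZAR 4,938.60 ÷ 3.056 = BRL 1,616.03
BRL 1,616.03 ÷ 5.781 = USD 279.54
USD 279.54 ÷ 0.7814 = CAD 357.74
CAD 357.74 ÷ 0.9389 = AUD 381.02

AUD 381.02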